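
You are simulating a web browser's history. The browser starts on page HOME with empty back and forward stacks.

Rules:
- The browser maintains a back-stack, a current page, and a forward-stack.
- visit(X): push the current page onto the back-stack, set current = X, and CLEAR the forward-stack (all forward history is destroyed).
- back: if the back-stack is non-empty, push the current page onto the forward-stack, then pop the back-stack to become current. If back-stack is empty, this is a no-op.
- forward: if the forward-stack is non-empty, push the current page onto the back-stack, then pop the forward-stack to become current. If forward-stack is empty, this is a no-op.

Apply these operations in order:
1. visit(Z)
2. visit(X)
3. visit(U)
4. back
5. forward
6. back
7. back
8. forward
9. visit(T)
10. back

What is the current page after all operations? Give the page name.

After 1 (visit(Z)): cur=Z back=1 fwd=0
After 2 (visit(X)): cur=X back=2 fwd=0
After 3 (visit(U)): cur=U back=3 fwd=0
After 4 (back): cur=X back=2 fwd=1
After 5 (forward): cur=U back=3 fwd=0
After 6 (back): cur=X back=2 fwd=1
After 7 (back): cur=Z back=1 fwd=2
After 8 (forward): cur=X back=2 fwd=1
After 9 (visit(T)): cur=T back=3 fwd=0
After 10 (back): cur=X back=2 fwd=1

Answer: X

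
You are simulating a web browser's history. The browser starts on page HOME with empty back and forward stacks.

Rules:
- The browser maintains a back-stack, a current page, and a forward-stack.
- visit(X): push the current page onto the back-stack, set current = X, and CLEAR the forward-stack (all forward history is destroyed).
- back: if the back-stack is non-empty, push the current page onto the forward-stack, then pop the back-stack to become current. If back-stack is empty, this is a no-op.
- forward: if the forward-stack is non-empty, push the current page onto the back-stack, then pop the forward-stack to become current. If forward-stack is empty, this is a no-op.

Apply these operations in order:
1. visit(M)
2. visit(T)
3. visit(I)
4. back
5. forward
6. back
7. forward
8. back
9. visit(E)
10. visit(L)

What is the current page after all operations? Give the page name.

After 1 (visit(M)): cur=M back=1 fwd=0
After 2 (visit(T)): cur=T back=2 fwd=0
After 3 (visit(I)): cur=I back=3 fwd=0
After 4 (back): cur=T back=2 fwd=1
After 5 (forward): cur=I back=3 fwd=0
After 6 (back): cur=T back=2 fwd=1
After 7 (forward): cur=I back=3 fwd=0
After 8 (back): cur=T back=2 fwd=1
After 9 (visit(E)): cur=E back=3 fwd=0
After 10 (visit(L)): cur=L back=4 fwd=0

Answer: L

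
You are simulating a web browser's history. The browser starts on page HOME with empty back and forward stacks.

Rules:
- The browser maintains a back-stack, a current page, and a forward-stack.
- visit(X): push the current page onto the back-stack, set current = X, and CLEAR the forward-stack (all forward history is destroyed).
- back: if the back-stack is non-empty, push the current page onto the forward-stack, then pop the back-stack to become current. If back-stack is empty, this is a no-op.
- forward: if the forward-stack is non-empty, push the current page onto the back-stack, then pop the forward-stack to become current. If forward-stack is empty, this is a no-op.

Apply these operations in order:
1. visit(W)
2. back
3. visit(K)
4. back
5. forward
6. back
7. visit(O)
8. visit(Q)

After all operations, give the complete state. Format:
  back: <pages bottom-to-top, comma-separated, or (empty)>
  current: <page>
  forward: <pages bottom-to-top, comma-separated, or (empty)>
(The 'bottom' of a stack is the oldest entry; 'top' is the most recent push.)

Answer: back: HOME,O
current: Q
forward: (empty)

Derivation:
After 1 (visit(W)): cur=W back=1 fwd=0
After 2 (back): cur=HOME back=0 fwd=1
After 3 (visit(K)): cur=K back=1 fwd=0
After 4 (back): cur=HOME back=0 fwd=1
After 5 (forward): cur=K back=1 fwd=0
After 6 (back): cur=HOME back=0 fwd=1
After 7 (visit(O)): cur=O back=1 fwd=0
After 8 (visit(Q)): cur=Q back=2 fwd=0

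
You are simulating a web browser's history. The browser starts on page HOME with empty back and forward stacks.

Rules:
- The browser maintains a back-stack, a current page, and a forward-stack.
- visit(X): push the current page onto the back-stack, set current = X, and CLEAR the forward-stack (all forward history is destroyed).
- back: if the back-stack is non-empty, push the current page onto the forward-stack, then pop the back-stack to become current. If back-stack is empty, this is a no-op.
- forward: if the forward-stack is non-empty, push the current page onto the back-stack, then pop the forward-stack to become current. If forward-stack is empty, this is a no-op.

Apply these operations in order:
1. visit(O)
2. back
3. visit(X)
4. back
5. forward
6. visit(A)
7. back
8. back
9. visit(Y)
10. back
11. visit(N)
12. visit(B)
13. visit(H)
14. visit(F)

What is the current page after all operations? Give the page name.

After 1 (visit(O)): cur=O back=1 fwd=0
After 2 (back): cur=HOME back=0 fwd=1
After 3 (visit(X)): cur=X back=1 fwd=0
After 4 (back): cur=HOME back=0 fwd=1
After 5 (forward): cur=X back=1 fwd=0
After 6 (visit(A)): cur=A back=2 fwd=0
After 7 (back): cur=X back=1 fwd=1
After 8 (back): cur=HOME back=0 fwd=2
After 9 (visit(Y)): cur=Y back=1 fwd=0
After 10 (back): cur=HOME back=0 fwd=1
After 11 (visit(N)): cur=N back=1 fwd=0
After 12 (visit(B)): cur=B back=2 fwd=0
After 13 (visit(H)): cur=H back=3 fwd=0
After 14 (visit(F)): cur=F back=4 fwd=0

Answer: F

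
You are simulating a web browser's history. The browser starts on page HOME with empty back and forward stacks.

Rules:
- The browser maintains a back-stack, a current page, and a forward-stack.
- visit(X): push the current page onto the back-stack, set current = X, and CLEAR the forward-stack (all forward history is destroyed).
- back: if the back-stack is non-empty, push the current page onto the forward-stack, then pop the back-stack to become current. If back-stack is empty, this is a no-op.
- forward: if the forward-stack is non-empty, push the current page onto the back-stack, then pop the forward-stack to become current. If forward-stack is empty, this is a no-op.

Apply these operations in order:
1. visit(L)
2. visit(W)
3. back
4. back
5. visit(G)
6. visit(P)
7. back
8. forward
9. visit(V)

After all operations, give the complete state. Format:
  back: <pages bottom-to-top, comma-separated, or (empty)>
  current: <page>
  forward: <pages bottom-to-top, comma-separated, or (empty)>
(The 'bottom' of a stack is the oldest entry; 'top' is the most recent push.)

Answer: back: HOME,G,P
current: V
forward: (empty)

Derivation:
After 1 (visit(L)): cur=L back=1 fwd=0
After 2 (visit(W)): cur=W back=2 fwd=0
After 3 (back): cur=L back=1 fwd=1
After 4 (back): cur=HOME back=0 fwd=2
After 5 (visit(G)): cur=G back=1 fwd=0
After 6 (visit(P)): cur=P back=2 fwd=0
After 7 (back): cur=G back=1 fwd=1
After 8 (forward): cur=P back=2 fwd=0
After 9 (visit(V)): cur=V back=3 fwd=0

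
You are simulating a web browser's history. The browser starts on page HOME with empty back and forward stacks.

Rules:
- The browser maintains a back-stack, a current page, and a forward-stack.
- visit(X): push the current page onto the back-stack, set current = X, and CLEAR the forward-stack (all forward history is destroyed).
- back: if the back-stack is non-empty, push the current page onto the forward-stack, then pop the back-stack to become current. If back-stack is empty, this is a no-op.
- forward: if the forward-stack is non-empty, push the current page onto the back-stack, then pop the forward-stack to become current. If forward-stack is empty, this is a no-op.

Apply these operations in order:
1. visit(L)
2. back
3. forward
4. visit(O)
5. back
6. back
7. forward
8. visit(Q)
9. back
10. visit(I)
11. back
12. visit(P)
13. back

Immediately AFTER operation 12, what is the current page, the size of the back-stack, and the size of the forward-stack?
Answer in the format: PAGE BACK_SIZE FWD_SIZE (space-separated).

After 1 (visit(L)): cur=L back=1 fwd=0
After 2 (back): cur=HOME back=0 fwd=1
After 3 (forward): cur=L back=1 fwd=0
After 4 (visit(O)): cur=O back=2 fwd=0
After 5 (back): cur=L back=1 fwd=1
After 6 (back): cur=HOME back=0 fwd=2
After 7 (forward): cur=L back=1 fwd=1
After 8 (visit(Q)): cur=Q back=2 fwd=0
After 9 (back): cur=L back=1 fwd=1
After 10 (visit(I)): cur=I back=2 fwd=0
After 11 (back): cur=L back=1 fwd=1
After 12 (visit(P)): cur=P back=2 fwd=0

P 2 0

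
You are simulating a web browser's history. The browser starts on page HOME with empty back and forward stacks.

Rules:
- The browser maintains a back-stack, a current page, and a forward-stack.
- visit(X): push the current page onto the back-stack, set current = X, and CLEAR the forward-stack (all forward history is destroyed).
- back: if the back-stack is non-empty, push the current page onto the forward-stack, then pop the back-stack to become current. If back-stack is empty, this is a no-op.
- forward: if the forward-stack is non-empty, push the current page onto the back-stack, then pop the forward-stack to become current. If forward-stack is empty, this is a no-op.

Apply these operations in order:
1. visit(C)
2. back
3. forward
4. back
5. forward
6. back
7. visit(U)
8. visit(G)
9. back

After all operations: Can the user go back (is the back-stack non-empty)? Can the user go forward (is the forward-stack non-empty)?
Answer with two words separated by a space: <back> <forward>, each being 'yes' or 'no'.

Answer: yes yes

Derivation:
After 1 (visit(C)): cur=C back=1 fwd=0
After 2 (back): cur=HOME back=0 fwd=1
After 3 (forward): cur=C back=1 fwd=0
After 4 (back): cur=HOME back=0 fwd=1
After 5 (forward): cur=C back=1 fwd=0
After 6 (back): cur=HOME back=0 fwd=1
After 7 (visit(U)): cur=U back=1 fwd=0
After 8 (visit(G)): cur=G back=2 fwd=0
After 9 (back): cur=U back=1 fwd=1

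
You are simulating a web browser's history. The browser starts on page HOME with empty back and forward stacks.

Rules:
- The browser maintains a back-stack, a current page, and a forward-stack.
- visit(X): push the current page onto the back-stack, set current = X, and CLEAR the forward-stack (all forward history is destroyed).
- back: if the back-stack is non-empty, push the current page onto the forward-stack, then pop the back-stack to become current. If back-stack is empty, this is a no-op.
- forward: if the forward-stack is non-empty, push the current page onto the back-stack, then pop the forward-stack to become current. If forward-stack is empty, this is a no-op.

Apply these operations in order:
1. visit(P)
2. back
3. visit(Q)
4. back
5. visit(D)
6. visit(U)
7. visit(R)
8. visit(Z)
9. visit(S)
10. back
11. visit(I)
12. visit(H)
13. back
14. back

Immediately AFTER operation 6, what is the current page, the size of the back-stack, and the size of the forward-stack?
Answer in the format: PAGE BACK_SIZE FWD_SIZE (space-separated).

After 1 (visit(P)): cur=P back=1 fwd=0
After 2 (back): cur=HOME back=0 fwd=1
After 3 (visit(Q)): cur=Q back=1 fwd=0
After 4 (back): cur=HOME back=0 fwd=1
After 5 (visit(D)): cur=D back=1 fwd=0
After 6 (visit(U)): cur=U back=2 fwd=0

U 2 0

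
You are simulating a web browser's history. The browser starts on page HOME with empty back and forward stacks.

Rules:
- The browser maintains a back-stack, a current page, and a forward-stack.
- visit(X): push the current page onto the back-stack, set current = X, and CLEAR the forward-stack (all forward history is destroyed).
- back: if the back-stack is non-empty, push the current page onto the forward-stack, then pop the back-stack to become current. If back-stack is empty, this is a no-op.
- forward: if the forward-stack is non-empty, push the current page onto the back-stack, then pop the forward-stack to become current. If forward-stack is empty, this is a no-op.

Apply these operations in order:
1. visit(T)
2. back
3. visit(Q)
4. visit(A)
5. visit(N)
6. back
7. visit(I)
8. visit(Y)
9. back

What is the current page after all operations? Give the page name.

Answer: I

Derivation:
After 1 (visit(T)): cur=T back=1 fwd=0
After 2 (back): cur=HOME back=0 fwd=1
After 3 (visit(Q)): cur=Q back=1 fwd=0
After 4 (visit(A)): cur=A back=2 fwd=0
After 5 (visit(N)): cur=N back=3 fwd=0
After 6 (back): cur=A back=2 fwd=1
After 7 (visit(I)): cur=I back=3 fwd=0
After 8 (visit(Y)): cur=Y back=4 fwd=0
After 9 (back): cur=I back=3 fwd=1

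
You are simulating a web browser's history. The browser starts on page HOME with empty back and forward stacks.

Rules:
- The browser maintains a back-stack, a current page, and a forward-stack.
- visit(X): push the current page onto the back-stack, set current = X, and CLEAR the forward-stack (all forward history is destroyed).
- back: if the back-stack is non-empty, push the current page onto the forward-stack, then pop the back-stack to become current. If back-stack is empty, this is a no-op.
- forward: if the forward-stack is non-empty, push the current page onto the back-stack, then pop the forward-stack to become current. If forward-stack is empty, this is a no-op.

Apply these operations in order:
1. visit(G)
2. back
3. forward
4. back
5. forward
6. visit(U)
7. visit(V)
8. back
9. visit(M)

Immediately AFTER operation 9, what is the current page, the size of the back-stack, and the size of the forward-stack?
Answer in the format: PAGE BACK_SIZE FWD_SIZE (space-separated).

After 1 (visit(G)): cur=G back=1 fwd=0
After 2 (back): cur=HOME back=0 fwd=1
After 3 (forward): cur=G back=1 fwd=0
After 4 (back): cur=HOME back=0 fwd=1
After 5 (forward): cur=G back=1 fwd=0
After 6 (visit(U)): cur=U back=2 fwd=0
After 7 (visit(V)): cur=V back=3 fwd=0
After 8 (back): cur=U back=2 fwd=1
After 9 (visit(M)): cur=M back=3 fwd=0

M 3 0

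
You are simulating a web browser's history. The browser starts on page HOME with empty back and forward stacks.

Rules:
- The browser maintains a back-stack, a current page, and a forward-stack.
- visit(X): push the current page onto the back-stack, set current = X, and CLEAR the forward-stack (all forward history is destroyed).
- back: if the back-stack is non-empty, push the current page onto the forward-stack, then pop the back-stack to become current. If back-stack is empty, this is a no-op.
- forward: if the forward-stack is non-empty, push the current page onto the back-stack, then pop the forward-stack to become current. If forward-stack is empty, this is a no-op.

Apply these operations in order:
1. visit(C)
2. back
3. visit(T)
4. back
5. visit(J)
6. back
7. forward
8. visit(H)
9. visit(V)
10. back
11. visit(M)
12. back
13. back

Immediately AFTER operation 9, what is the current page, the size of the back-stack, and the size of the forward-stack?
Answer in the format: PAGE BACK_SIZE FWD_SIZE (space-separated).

After 1 (visit(C)): cur=C back=1 fwd=0
After 2 (back): cur=HOME back=0 fwd=1
After 3 (visit(T)): cur=T back=1 fwd=0
After 4 (back): cur=HOME back=0 fwd=1
After 5 (visit(J)): cur=J back=1 fwd=0
After 6 (back): cur=HOME back=0 fwd=1
After 7 (forward): cur=J back=1 fwd=0
After 8 (visit(H)): cur=H back=2 fwd=0
After 9 (visit(V)): cur=V back=3 fwd=0

V 3 0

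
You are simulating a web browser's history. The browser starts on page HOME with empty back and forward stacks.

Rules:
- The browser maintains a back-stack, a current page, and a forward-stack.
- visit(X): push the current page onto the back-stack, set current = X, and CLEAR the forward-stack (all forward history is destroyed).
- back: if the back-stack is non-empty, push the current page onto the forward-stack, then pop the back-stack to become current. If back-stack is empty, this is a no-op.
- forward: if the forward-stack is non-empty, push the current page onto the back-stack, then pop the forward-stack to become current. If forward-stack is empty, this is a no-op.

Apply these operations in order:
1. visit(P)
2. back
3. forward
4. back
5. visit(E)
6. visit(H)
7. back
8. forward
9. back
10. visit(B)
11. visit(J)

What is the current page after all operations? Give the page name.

Answer: J

Derivation:
After 1 (visit(P)): cur=P back=1 fwd=0
After 2 (back): cur=HOME back=0 fwd=1
After 3 (forward): cur=P back=1 fwd=0
After 4 (back): cur=HOME back=0 fwd=1
After 5 (visit(E)): cur=E back=1 fwd=0
After 6 (visit(H)): cur=H back=2 fwd=0
After 7 (back): cur=E back=1 fwd=1
After 8 (forward): cur=H back=2 fwd=0
After 9 (back): cur=E back=1 fwd=1
After 10 (visit(B)): cur=B back=2 fwd=0
After 11 (visit(J)): cur=J back=3 fwd=0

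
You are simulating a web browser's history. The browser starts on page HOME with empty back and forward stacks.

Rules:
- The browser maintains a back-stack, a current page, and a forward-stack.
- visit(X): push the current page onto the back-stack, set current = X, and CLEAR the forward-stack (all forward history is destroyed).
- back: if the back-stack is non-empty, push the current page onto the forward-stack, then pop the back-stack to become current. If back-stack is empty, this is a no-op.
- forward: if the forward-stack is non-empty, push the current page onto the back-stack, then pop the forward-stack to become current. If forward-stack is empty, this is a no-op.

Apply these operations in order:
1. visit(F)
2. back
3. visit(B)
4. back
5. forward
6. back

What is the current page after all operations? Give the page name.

Answer: HOME

Derivation:
After 1 (visit(F)): cur=F back=1 fwd=0
After 2 (back): cur=HOME back=0 fwd=1
After 3 (visit(B)): cur=B back=1 fwd=0
After 4 (back): cur=HOME back=0 fwd=1
After 5 (forward): cur=B back=1 fwd=0
After 6 (back): cur=HOME back=0 fwd=1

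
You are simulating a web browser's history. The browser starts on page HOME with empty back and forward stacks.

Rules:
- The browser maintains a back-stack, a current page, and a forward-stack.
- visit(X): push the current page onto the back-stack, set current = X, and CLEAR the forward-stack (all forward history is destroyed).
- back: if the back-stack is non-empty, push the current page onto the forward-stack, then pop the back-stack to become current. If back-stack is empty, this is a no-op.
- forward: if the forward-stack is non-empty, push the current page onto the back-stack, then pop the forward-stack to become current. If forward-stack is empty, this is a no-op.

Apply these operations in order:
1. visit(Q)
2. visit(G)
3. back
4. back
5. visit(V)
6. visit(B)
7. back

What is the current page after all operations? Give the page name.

Answer: V

Derivation:
After 1 (visit(Q)): cur=Q back=1 fwd=0
After 2 (visit(G)): cur=G back=2 fwd=0
After 3 (back): cur=Q back=1 fwd=1
After 4 (back): cur=HOME back=0 fwd=2
After 5 (visit(V)): cur=V back=1 fwd=0
After 6 (visit(B)): cur=B back=2 fwd=0
After 7 (back): cur=V back=1 fwd=1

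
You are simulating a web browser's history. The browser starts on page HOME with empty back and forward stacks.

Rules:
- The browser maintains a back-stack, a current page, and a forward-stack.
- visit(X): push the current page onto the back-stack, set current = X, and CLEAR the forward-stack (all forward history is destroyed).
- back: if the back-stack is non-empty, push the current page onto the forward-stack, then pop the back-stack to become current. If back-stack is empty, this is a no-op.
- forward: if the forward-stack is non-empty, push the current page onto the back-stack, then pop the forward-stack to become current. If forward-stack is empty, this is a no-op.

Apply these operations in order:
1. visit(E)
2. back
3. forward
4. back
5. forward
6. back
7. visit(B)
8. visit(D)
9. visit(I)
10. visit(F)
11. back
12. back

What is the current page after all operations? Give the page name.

Answer: D

Derivation:
After 1 (visit(E)): cur=E back=1 fwd=0
After 2 (back): cur=HOME back=0 fwd=1
After 3 (forward): cur=E back=1 fwd=0
After 4 (back): cur=HOME back=0 fwd=1
After 5 (forward): cur=E back=1 fwd=0
After 6 (back): cur=HOME back=0 fwd=1
After 7 (visit(B)): cur=B back=1 fwd=0
After 8 (visit(D)): cur=D back=2 fwd=0
After 9 (visit(I)): cur=I back=3 fwd=0
After 10 (visit(F)): cur=F back=4 fwd=0
After 11 (back): cur=I back=3 fwd=1
After 12 (back): cur=D back=2 fwd=2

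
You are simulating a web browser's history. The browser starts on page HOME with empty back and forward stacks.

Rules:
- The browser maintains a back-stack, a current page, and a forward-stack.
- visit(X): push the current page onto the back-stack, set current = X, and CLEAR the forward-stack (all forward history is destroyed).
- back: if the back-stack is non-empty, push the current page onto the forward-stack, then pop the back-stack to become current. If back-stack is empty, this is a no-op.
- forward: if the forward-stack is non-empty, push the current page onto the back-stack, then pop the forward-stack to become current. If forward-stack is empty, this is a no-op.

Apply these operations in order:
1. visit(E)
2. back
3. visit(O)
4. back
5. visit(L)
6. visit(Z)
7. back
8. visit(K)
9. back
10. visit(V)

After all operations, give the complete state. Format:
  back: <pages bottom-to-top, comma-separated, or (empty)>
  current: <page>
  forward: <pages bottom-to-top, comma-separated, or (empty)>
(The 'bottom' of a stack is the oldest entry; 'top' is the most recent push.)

Answer: back: HOME,L
current: V
forward: (empty)

Derivation:
After 1 (visit(E)): cur=E back=1 fwd=0
After 2 (back): cur=HOME back=0 fwd=1
After 3 (visit(O)): cur=O back=1 fwd=0
After 4 (back): cur=HOME back=0 fwd=1
After 5 (visit(L)): cur=L back=1 fwd=0
After 6 (visit(Z)): cur=Z back=2 fwd=0
After 7 (back): cur=L back=1 fwd=1
After 8 (visit(K)): cur=K back=2 fwd=0
After 9 (back): cur=L back=1 fwd=1
After 10 (visit(V)): cur=V back=2 fwd=0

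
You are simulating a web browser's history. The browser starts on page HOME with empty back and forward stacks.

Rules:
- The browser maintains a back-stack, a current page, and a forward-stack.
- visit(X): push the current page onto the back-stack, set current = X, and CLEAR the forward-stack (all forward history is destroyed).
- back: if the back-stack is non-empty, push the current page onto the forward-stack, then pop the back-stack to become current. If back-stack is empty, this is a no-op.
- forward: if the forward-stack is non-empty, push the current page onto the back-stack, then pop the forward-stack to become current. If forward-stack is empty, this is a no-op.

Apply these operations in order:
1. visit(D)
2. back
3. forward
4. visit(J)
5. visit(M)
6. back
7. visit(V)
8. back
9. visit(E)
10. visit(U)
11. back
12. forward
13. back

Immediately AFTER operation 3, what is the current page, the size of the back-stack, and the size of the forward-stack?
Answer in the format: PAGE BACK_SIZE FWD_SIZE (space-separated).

After 1 (visit(D)): cur=D back=1 fwd=0
After 2 (back): cur=HOME back=0 fwd=1
After 3 (forward): cur=D back=1 fwd=0

D 1 0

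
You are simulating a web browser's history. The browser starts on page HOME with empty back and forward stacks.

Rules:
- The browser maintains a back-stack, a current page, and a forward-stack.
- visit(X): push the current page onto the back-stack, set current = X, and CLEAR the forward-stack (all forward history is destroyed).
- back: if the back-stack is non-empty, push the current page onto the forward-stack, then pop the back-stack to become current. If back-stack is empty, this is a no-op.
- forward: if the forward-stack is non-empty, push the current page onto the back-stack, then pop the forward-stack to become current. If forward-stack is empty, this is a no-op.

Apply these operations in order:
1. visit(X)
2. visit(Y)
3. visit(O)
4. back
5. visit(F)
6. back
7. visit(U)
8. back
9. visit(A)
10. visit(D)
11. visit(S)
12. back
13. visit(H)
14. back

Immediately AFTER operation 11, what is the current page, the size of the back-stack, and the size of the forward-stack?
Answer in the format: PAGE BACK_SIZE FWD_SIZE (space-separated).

After 1 (visit(X)): cur=X back=1 fwd=0
After 2 (visit(Y)): cur=Y back=2 fwd=0
After 3 (visit(O)): cur=O back=3 fwd=0
After 4 (back): cur=Y back=2 fwd=1
After 5 (visit(F)): cur=F back=3 fwd=0
After 6 (back): cur=Y back=2 fwd=1
After 7 (visit(U)): cur=U back=3 fwd=0
After 8 (back): cur=Y back=2 fwd=1
After 9 (visit(A)): cur=A back=3 fwd=0
After 10 (visit(D)): cur=D back=4 fwd=0
After 11 (visit(S)): cur=S back=5 fwd=0

S 5 0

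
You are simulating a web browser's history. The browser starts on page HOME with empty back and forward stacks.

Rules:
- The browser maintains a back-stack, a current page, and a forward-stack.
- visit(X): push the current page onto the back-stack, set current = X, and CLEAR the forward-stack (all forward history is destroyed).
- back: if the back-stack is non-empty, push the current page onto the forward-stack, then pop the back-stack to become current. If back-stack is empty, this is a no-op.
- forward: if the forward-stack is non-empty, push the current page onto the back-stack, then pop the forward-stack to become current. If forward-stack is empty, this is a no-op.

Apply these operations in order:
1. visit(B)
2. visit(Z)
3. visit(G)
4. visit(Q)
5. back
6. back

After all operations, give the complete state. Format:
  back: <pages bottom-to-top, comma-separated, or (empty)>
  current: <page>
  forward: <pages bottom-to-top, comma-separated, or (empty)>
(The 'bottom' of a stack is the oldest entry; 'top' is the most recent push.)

Answer: back: HOME,B
current: Z
forward: Q,G

Derivation:
After 1 (visit(B)): cur=B back=1 fwd=0
After 2 (visit(Z)): cur=Z back=2 fwd=0
After 3 (visit(G)): cur=G back=3 fwd=0
After 4 (visit(Q)): cur=Q back=4 fwd=0
After 5 (back): cur=G back=3 fwd=1
After 6 (back): cur=Z back=2 fwd=2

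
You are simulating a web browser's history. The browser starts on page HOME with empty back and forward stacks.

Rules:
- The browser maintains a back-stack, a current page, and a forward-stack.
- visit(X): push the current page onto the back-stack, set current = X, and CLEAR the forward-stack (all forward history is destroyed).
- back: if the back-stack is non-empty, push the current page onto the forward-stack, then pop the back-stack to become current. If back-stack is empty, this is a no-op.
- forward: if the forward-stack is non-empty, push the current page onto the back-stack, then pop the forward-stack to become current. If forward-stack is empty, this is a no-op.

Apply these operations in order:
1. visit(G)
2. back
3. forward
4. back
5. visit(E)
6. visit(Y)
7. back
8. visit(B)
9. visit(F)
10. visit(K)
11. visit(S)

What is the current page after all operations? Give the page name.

Answer: S

Derivation:
After 1 (visit(G)): cur=G back=1 fwd=0
After 2 (back): cur=HOME back=0 fwd=1
After 3 (forward): cur=G back=1 fwd=0
After 4 (back): cur=HOME back=0 fwd=1
After 5 (visit(E)): cur=E back=1 fwd=0
After 6 (visit(Y)): cur=Y back=2 fwd=0
After 7 (back): cur=E back=1 fwd=1
After 8 (visit(B)): cur=B back=2 fwd=0
After 9 (visit(F)): cur=F back=3 fwd=0
After 10 (visit(K)): cur=K back=4 fwd=0
After 11 (visit(S)): cur=S back=5 fwd=0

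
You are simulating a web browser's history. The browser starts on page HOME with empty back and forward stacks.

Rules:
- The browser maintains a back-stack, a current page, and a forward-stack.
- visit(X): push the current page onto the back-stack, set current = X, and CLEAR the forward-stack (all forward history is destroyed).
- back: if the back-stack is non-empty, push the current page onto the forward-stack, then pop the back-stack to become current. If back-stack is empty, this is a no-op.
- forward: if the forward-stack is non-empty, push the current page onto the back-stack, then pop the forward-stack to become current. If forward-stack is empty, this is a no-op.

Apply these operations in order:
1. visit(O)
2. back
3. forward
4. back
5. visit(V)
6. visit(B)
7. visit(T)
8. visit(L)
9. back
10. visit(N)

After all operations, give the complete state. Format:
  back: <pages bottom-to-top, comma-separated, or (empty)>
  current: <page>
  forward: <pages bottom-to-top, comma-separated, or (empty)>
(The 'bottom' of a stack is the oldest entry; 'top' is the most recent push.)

Answer: back: HOME,V,B,T
current: N
forward: (empty)

Derivation:
After 1 (visit(O)): cur=O back=1 fwd=0
After 2 (back): cur=HOME back=0 fwd=1
After 3 (forward): cur=O back=1 fwd=0
After 4 (back): cur=HOME back=0 fwd=1
After 5 (visit(V)): cur=V back=1 fwd=0
After 6 (visit(B)): cur=B back=2 fwd=0
After 7 (visit(T)): cur=T back=3 fwd=0
After 8 (visit(L)): cur=L back=4 fwd=0
After 9 (back): cur=T back=3 fwd=1
After 10 (visit(N)): cur=N back=4 fwd=0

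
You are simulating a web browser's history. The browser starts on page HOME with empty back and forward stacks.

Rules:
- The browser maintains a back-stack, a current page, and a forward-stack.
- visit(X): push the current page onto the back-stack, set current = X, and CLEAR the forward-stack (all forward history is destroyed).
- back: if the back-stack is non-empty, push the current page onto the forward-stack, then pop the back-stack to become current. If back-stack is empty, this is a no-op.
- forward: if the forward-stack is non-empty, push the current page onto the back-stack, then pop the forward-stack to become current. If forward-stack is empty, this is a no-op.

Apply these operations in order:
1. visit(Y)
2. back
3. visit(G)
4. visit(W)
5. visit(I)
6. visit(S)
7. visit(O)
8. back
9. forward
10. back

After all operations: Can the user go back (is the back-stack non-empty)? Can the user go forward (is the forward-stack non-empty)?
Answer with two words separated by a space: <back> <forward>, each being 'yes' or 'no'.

After 1 (visit(Y)): cur=Y back=1 fwd=0
After 2 (back): cur=HOME back=0 fwd=1
After 3 (visit(G)): cur=G back=1 fwd=0
After 4 (visit(W)): cur=W back=2 fwd=0
After 5 (visit(I)): cur=I back=3 fwd=0
After 6 (visit(S)): cur=S back=4 fwd=0
After 7 (visit(O)): cur=O back=5 fwd=0
After 8 (back): cur=S back=4 fwd=1
After 9 (forward): cur=O back=5 fwd=0
After 10 (back): cur=S back=4 fwd=1

Answer: yes yes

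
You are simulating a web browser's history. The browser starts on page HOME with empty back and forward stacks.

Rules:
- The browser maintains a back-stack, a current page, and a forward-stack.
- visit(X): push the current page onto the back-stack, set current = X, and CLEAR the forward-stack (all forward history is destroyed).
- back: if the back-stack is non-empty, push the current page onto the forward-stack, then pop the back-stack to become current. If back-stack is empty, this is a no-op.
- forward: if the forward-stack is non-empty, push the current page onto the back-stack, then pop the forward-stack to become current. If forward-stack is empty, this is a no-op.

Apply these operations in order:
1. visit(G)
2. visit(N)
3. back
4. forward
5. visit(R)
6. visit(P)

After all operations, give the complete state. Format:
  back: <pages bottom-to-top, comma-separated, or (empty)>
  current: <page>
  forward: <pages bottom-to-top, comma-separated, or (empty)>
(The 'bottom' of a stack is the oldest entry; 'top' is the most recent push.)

After 1 (visit(G)): cur=G back=1 fwd=0
After 2 (visit(N)): cur=N back=2 fwd=0
After 3 (back): cur=G back=1 fwd=1
After 4 (forward): cur=N back=2 fwd=0
After 5 (visit(R)): cur=R back=3 fwd=0
After 6 (visit(P)): cur=P back=4 fwd=0

Answer: back: HOME,G,N,R
current: P
forward: (empty)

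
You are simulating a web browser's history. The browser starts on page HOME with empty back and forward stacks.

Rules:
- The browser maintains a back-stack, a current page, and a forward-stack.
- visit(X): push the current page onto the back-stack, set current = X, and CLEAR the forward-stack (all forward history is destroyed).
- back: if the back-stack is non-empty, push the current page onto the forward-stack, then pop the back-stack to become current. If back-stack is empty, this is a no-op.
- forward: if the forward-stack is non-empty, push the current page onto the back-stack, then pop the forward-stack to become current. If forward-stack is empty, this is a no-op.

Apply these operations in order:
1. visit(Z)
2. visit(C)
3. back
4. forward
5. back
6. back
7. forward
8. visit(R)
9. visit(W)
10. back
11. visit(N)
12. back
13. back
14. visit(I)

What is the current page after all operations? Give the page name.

After 1 (visit(Z)): cur=Z back=1 fwd=0
After 2 (visit(C)): cur=C back=2 fwd=0
After 3 (back): cur=Z back=1 fwd=1
After 4 (forward): cur=C back=2 fwd=0
After 5 (back): cur=Z back=1 fwd=1
After 6 (back): cur=HOME back=0 fwd=2
After 7 (forward): cur=Z back=1 fwd=1
After 8 (visit(R)): cur=R back=2 fwd=0
After 9 (visit(W)): cur=W back=3 fwd=0
After 10 (back): cur=R back=2 fwd=1
After 11 (visit(N)): cur=N back=3 fwd=0
After 12 (back): cur=R back=2 fwd=1
After 13 (back): cur=Z back=1 fwd=2
After 14 (visit(I)): cur=I back=2 fwd=0

Answer: I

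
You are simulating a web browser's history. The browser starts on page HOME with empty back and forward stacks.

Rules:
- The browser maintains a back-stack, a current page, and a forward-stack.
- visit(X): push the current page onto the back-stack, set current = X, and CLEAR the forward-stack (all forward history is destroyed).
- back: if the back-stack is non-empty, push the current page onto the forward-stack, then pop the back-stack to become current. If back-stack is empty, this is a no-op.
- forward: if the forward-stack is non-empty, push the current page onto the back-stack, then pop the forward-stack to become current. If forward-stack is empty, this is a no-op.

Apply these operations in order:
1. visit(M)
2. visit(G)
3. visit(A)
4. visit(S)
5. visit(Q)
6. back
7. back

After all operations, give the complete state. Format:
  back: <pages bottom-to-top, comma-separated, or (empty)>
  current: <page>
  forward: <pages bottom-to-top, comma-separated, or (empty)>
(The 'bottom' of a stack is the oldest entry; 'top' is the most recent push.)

After 1 (visit(M)): cur=M back=1 fwd=0
After 2 (visit(G)): cur=G back=2 fwd=0
After 3 (visit(A)): cur=A back=3 fwd=0
After 4 (visit(S)): cur=S back=4 fwd=0
After 5 (visit(Q)): cur=Q back=5 fwd=0
After 6 (back): cur=S back=4 fwd=1
After 7 (back): cur=A back=3 fwd=2

Answer: back: HOME,M,G
current: A
forward: Q,S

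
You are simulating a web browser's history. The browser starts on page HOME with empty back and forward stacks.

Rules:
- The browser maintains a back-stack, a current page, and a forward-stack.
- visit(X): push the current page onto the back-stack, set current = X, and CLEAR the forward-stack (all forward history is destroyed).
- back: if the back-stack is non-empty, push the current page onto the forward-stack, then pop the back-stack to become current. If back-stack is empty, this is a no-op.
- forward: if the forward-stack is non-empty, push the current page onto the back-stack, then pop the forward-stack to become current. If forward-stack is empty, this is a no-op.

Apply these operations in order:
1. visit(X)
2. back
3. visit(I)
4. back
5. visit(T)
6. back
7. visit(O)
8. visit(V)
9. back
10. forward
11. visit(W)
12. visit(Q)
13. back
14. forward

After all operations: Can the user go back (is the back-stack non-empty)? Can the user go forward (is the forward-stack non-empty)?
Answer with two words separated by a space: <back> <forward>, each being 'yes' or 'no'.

After 1 (visit(X)): cur=X back=1 fwd=0
After 2 (back): cur=HOME back=0 fwd=1
After 3 (visit(I)): cur=I back=1 fwd=0
After 4 (back): cur=HOME back=0 fwd=1
After 5 (visit(T)): cur=T back=1 fwd=0
After 6 (back): cur=HOME back=0 fwd=1
After 7 (visit(O)): cur=O back=1 fwd=0
After 8 (visit(V)): cur=V back=2 fwd=0
After 9 (back): cur=O back=1 fwd=1
After 10 (forward): cur=V back=2 fwd=0
After 11 (visit(W)): cur=W back=3 fwd=0
After 12 (visit(Q)): cur=Q back=4 fwd=0
After 13 (back): cur=W back=3 fwd=1
After 14 (forward): cur=Q back=4 fwd=0

Answer: yes no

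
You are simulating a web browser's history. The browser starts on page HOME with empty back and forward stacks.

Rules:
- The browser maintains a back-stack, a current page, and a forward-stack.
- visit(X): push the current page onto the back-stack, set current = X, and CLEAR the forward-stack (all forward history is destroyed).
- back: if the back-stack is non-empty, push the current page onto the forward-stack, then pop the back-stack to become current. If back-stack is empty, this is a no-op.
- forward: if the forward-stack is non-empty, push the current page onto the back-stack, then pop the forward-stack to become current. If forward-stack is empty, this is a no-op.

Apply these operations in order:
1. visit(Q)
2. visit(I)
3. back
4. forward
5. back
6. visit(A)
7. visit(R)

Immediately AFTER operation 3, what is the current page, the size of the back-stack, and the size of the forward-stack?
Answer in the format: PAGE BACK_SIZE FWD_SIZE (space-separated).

After 1 (visit(Q)): cur=Q back=1 fwd=0
After 2 (visit(I)): cur=I back=2 fwd=0
After 3 (back): cur=Q back=1 fwd=1

Q 1 1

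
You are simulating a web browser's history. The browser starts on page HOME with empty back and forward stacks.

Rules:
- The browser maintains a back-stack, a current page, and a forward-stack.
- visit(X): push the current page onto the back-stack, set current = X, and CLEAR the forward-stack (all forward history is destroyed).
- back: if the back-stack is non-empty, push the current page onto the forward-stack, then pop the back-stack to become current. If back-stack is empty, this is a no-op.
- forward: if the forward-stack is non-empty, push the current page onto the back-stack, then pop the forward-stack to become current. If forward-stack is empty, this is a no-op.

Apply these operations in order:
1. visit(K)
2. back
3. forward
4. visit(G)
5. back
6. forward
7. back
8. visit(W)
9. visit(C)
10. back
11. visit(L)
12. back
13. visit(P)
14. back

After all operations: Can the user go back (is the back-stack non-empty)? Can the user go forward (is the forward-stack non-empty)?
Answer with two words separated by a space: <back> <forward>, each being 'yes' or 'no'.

Answer: yes yes

Derivation:
After 1 (visit(K)): cur=K back=1 fwd=0
After 2 (back): cur=HOME back=0 fwd=1
After 3 (forward): cur=K back=1 fwd=0
After 4 (visit(G)): cur=G back=2 fwd=0
After 5 (back): cur=K back=1 fwd=1
After 6 (forward): cur=G back=2 fwd=0
After 7 (back): cur=K back=1 fwd=1
After 8 (visit(W)): cur=W back=2 fwd=0
After 9 (visit(C)): cur=C back=3 fwd=0
After 10 (back): cur=W back=2 fwd=1
After 11 (visit(L)): cur=L back=3 fwd=0
After 12 (back): cur=W back=2 fwd=1
After 13 (visit(P)): cur=P back=3 fwd=0
After 14 (back): cur=W back=2 fwd=1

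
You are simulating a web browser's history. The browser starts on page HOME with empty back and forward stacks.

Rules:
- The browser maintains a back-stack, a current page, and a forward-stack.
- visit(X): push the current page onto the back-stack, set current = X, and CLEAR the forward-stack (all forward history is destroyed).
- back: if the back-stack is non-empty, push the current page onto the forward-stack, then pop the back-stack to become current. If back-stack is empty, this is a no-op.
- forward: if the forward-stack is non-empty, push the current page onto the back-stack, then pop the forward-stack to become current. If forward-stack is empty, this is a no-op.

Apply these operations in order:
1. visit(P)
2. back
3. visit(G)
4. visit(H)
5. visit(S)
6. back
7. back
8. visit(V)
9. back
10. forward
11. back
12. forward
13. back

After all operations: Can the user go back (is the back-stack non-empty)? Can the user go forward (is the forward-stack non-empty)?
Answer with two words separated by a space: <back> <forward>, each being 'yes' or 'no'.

Answer: yes yes

Derivation:
After 1 (visit(P)): cur=P back=1 fwd=0
After 2 (back): cur=HOME back=0 fwd=1
After 3 (visit(G)): cur=G back=1 fwd=0
After 4 (visit(H)): cur=H back=2 fwd=0
After 5 (visit(S)): cur=S back=3 fwd=0
After 6 (back): cur=H back=2 fwd=1
After 7 (back): cur=G back=1 fwd=2
After 8 (visit(V)): cur=V back=2 fwd=0
After 9 (back): cur=G back=1 fwd=1
After 10 (forward): cur=V back=2 fwd=0
After 11 (back): cur=G back=1 fwd=1
After 12 (forward): cur=V back=2 fwd=0
After 13 (back): cur=G back=1 fwd=1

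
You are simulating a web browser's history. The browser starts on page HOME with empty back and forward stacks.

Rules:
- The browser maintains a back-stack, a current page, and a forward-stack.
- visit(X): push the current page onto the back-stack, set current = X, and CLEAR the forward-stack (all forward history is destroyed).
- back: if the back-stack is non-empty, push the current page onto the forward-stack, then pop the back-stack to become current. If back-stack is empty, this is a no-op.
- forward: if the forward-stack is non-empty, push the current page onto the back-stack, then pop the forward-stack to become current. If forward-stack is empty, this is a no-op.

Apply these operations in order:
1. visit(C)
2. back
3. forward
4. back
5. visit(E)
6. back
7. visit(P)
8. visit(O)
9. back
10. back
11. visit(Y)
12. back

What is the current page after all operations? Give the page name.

Answer: HOME

Derivation:
After 1 (visit(C)): cur=C back=1 fwd=0
After 2 (back): cur=HOME back=0 fwd=1
After 3 (forward): cur=C back=1 fwd=0
After 4 (back): cur=HOME back=0 fwd=1
After 5 (visit(E)): cur=E back=1 fwd=0
After 6 (back): cur=HOME back=0 fwd=1
After 7 (visit(P)): cur=P back=1 fwd=0
After 8 (visit(O)): cur=O back=2 fwd=0
After 9 (back): cur=P back=1 fwd=1
After 10 (back): cur=HOME back=0 fwd=2
After 11 (visit(Y)): cur=Y back=1 fwd=0
After 12 (back): cur=HOME back=0 fwd=1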